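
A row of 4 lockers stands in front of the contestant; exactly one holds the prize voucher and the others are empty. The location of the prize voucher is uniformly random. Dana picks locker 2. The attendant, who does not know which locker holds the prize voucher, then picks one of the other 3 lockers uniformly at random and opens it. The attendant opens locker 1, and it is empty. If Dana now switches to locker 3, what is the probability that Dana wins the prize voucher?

Because the attendant chose which locker to open without knowing where the prize voucher is, the choice is independent of the prize location. Learning that locker 1 does not hold the prize voucher simply rules out that one location and leaves the remaining 3 lockers still equally likely by symmetry.
So P(the prize voucher in locker 3) = 1/3.

1/3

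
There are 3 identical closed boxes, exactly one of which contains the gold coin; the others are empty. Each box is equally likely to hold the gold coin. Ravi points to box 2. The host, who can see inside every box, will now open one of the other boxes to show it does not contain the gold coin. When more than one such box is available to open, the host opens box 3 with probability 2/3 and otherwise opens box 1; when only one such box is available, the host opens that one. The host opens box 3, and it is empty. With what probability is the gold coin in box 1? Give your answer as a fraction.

3/5

Condition on the true location of the gold coin.
If it is in box 1 (prior 1/3): only box 3 is available, probability 1; weight (1/3)·1 = 1/3.
If it is in box 2 (prior 1/3): box 3 is available, opened with probability 2/3; weight (1/3)·(2/3) = 2/9.
If it is in box 3 (prior 1/3): the host opened box 3, so this case is ruled out; weight (1/3)·0 = 0.
The weights sum to 5/9.
So P(the gold coin in box 1 | the host opened box 3) = (1/3) / (5/9) = 3/5.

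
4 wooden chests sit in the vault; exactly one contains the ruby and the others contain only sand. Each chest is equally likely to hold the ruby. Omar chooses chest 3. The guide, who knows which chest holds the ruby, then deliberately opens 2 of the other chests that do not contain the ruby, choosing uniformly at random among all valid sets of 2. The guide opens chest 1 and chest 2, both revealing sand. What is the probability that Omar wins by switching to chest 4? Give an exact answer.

Apply Bayes' rule, conditioning on where the ruby actually is.
If it is in either of chests 1 and 2 (prior 1/4 each): that chest was opened and seen not to hold the prize — ruled out; weight (1/4)·0 = 0 each.
If it is in chest 3 (prior 1/4): the guide has 3 equally likely choices, so probability 1/3; weight (1/4)·(1/3) = 1/12.
If it is in chest 4 (prior 1/4): the guide has no choice, probability 1; weight (1/4)·1 = 1/4.
The weights sum to 1/3.
So P(the ruby in chest 4 | the guide opened chest 1 and chest 2) = (1/4) / (1/3) = 3/4.

3/4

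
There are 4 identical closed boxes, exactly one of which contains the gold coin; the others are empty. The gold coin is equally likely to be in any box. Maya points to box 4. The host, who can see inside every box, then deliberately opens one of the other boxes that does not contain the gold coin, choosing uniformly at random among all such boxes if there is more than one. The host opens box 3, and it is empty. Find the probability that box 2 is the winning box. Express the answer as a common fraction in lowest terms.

3/8

Condition on the true location of the gold coin.
If it is in either of boxes 1 and 2 (prior 1/4 each): the host has 2 equally likely choices, so probability 1/2; weight (1/4)·(1/2) = 1/8 each.
If it is in box 3 (prior 1/4): the host opened box 3, so this case is ruled out; weight (1/4)·0 = 0.
If it is in box 4 (prior 1/4): the host has 3 equally likely choices, so probability 1/3; weight (1/4)·(1/3) = 1/12.
The weights sum to 1/3.
So P(the gold coin in box 2 | the host opened box 3) = (1/8) / (1/3) = 3/8.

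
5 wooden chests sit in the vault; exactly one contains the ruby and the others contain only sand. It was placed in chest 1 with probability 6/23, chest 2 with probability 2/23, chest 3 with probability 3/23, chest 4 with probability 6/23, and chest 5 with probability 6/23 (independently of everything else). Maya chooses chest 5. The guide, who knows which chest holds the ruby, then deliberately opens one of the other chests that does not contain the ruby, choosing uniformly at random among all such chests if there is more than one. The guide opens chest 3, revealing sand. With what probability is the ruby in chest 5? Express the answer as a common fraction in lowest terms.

Condition on the true location of the ruby.
If it is in either of chests 1 and 4 (prior 6/23 each): the guide has 3 equally likely choices, so probability 1/3; weight (6/23)·(1/3) = 2/23 each.
If it is in chest 2 (prior 2/23): the guide has 3 equally likely choices, so probability 1/3; weight (2/23)·(1/3) = 2/69.
If it is in chest 3 (prior 3/23): the guide opened chest 3, so this case is ruled out; weight (3/23)·0 = 0.
If it is in chest 5 (prior 6/23): the guide has 4 equally likely choices, so probability 1/4; weight (6/23)·(1/4) = 3/46.
The weights sum to 37/138.
So P(the ruby in chest 5 | the guide opened chest 3) = (3/46) / (37/138) = 9/37.

9/37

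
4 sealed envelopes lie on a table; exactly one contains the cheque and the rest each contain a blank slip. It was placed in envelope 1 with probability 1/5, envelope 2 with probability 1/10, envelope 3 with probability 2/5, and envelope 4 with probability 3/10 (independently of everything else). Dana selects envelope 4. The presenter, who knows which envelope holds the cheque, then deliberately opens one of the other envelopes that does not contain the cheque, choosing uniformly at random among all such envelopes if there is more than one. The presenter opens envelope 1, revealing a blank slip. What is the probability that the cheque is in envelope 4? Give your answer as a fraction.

Consider each possible location of the cheque in turn.
If it is in envelope 1 (prior 1/5): the presenter opened envelope 1, so this case is ruled out; weight (1/5)·0 = 0.
If it is in envelope 2 (prior 1/10): the presenter has 2 equally likely choices, so probability 1/2; weight (1/10)·(1/2) = 1/20.
If it is in envelope 3 (prior 2/5): the presenter has 2 equally likely choices, so probability 1/2; weight (2/5)·(1/2) = 1/5.
If it is in envelope 4 (prior 3/10): the presenter has 3 equally likely choices, so probability 1/3; weight (3/10)·(1/3) = 1/10.
The weights sum to 7/20.
So P(the cheque in envelope 4 | the presenter opened envelope 1) = (1/10) / (7/20) = 2/7.

2/7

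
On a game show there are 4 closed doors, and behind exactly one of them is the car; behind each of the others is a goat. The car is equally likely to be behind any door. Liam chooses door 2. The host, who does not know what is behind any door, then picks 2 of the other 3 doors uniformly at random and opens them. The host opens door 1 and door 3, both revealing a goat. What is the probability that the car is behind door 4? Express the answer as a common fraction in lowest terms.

Because the host chose which doors to open without knowing where the car is, the choice is independent of the prize location. Learning that none of the 2 opened doors holds the car simply rules out those 2 locations and leaves the remaining 2 doors still equally likely by symmetry.
So P(the car behind door 4) = 1/2.

1/2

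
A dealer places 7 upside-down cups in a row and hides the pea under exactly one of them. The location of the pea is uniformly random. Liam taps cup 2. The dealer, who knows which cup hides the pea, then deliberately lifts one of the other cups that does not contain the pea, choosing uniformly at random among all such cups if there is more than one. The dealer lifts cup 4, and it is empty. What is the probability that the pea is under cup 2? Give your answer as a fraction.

1/7

Consider each possible location of the pea in turn.
If it is under any of cups 1, 3, 5, 6, and 7 (prior 1/7 each): the dealer has 5 equally likely choices, so probability 1/5; weight (1/7)·(1/5) = 1/35 each.
If it is under cup 2 (prior 1/7): the dealer has 6 equally likely choices, so probability 1/6; weight (1/7)·(1/6) = 1/42.
If it is under cup 4 (prior 1/7): the dealer opened cup 4, so this case is ruled out; weight (1/7)·0 = 0.
The weights sum to 1/6.
So P(the pea under cup 2 | the dealer opened cup 4) = (1/42) / (1/6) = 1/7.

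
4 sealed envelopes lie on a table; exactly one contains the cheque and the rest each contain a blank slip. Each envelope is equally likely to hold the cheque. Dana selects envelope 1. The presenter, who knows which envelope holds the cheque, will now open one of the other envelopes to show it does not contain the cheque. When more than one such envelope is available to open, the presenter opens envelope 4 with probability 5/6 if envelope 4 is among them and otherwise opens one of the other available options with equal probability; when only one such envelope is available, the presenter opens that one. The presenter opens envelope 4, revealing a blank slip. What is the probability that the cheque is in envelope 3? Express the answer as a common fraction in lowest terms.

Condition on the true location of the cheque.
If it is in any of envelopes 1, 2, and 3 (prior 1/4 each): envelope 4 is available, opened with probability 5/6; weight (1/4)·(5/6) = 5/24 each.
If it is in envelope 4 (prior 1/4): the presenter opened envelope 4, so this case is ruled out; weight (1/4)·0 = 0.
The weights sum to 5/8.
So P(the cheque in envelope 3 | the presenter opened envelope 4) = (5/24) / (5/8) = 1/3.

1/3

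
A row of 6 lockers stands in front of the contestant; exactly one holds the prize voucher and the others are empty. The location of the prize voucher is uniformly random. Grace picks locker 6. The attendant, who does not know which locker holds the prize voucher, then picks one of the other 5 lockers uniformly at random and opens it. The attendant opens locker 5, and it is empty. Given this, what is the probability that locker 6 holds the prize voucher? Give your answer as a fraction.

Because the attendant chose which locker to open without knowing where the prize voucher is, the choice is independent of the prize location. Learning that locker 5 does not hold the prize voucher simply rules out that one location and leaves the remaining 5 lockers still equally likely by symmetry.
So P(the prize voucher in locker 6) = 1/5.

1/5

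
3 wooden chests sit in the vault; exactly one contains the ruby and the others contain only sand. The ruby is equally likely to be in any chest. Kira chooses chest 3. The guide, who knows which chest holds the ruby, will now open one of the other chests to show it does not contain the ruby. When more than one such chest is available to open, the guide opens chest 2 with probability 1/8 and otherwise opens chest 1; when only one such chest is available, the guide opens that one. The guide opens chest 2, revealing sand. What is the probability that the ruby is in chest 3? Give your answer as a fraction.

1/9

Apply Bayes' rule, conditioning on where the ruby actually is.
If it is in chest 1 (prior 1/3): only chest 2 is available, probability 1; weight (1/3)·1 = 1/3.
If it is in chest 2 (prior 1/3): the guide opened chest 2, so this case is ruled out; weight (1/3)·0 = 0.
If it is in chest 3 (prior 1/3): chest 2 is available, opened with probability 1/8; weight (1/3)·(1/8) = 1/24.
The weights sum to 3/8.
So P(the ruby in chest 3 | the guide opened chest 2) = (1/24) / (3/8) = 1/9.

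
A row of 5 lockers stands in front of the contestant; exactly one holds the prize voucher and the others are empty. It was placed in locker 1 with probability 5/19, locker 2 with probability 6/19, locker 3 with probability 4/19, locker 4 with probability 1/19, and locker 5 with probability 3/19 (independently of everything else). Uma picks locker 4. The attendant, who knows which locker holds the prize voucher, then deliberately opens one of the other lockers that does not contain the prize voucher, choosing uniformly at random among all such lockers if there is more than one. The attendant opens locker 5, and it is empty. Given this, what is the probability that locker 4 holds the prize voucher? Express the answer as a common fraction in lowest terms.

Condition on the true location of the prize voucher.
If it is in locker 1 (prior 5/19): the attendant has 3 equally likely choices, so probability 1/3; weight (5/19)·(1/3) = 5/57.
If it is in locker 2 (prior 6/19): the attendant has 3 equally likely choices, so probability 1/3; weight (6/19)·(1/3) = 2/19.
If it is in locker 3 (prior 4/19): the attendant has 3 equally likely choices, so probability 1/3; weight (4/19)·(1/3) = 4/57.
If it is in locker 4 (prior 1/19): the attendant has 4 equally likely choices, so probability 1/4; weight (1/19)·(1/4) = 1/76.
If it is in locker 5 (prior 3/19): the attendant opened locker 5, so this case is ruled out; weight (3/19)·0 = 0.
The weights sum to 21/76.
So P(the prize voucher in locker 4 | the attendant opened locker 5) = (1/76) / (21/76) = 1/21.

1/21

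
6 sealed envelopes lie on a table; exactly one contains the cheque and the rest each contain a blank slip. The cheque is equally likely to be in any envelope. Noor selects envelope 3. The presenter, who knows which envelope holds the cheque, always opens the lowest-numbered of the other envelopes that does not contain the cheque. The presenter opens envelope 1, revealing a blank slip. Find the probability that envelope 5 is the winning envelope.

Consider each possible location of the cheque in turn.
If it is in envelope 1 (prior 1/6): the presenter opened envelope 1, so this case is ruled out; weight (1/6)·0 = 0.
If it is in any of envelopes 2, 3, 4, 5, and 6 (prior 1/6 each): envelope 1 is the lowest-numbered option available, probability 1; weight (1/6)·1 = 1/6 each.
The weights sum to 5/6.
So P(the cheque in envelope 5 | the presenter opened envelope 1) = (1/6) / (5/6) = 1/5.

1/5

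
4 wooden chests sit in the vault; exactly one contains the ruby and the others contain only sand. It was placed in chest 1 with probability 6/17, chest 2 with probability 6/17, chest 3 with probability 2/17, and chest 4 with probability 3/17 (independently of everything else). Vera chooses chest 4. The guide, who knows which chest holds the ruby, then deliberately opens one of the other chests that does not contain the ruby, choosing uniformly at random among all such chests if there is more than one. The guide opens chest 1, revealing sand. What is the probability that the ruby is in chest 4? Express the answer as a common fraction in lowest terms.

1/5

Apply Bayes' rule, conditioning on where the ruby actually is.
If it is in chest 1 (prior 6/17): the guide opened chest 1, so this case is ruled out; weight (6/17)·0 = 0.
If it is in chest 2 (prior 6/17): the guide has 2 equally likely choices, so probability 1/2; weight (6/17)·(1/2) = 3/17.
If it is in chest 3 (prior 2/17): the guide has 2 equally likely choices, so probability 1/2; weight (2/17)·(1/2) = 1/17.
If it is in chest 4 (prior 3/17): the guide has 3 equally likely choices, so probability 1/3; weight (3/17)·(1/3) = 1/17.
The weights sum to 5/17.
So P(the ruby in chest 4 | the guide opened chest 1) = (1/17) / (5/17) = 1/5.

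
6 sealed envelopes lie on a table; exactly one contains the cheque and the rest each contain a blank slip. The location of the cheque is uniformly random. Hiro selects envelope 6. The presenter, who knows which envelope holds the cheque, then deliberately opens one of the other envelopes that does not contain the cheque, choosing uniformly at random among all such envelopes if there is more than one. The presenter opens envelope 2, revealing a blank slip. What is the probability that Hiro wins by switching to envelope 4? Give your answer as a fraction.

Condition on the true location of the cheque.
If it is in any of envelopes 1, 3, 4, and 5 (prior 1/6 each): the presenter has 4 equally likely choices, so probability 1/4; weight (1/6)·(1/4) = 1/24 each.
If it is in envelope 2 (prior 1/6): the presenter opened envelope 2, so this case is ruled out; weight (1/6)·0 = 0.
If it is in envelope 6 (prior 1/6): the presenter has 5 equally likely choices, so probability 1/5; weight (1/6)·(1/5) = 1/30.
The weights sum to 1/5.
So P(the cheque in envelope 4 | the presenter opened envelope 2) = (1/24) / (1/5) = 5/24.

5/24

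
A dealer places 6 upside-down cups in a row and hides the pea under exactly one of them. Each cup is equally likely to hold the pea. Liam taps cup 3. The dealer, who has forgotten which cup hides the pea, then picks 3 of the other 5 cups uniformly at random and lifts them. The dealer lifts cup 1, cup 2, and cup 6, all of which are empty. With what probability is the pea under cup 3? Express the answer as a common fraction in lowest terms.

Condition on the true location of the pea.
If it is under any of cups 1, 2, and 6 (prior 1/6 each): that cup was opened and seen not to hold the prize — ruled out; weight (1/6)·0 = 0 each.
If it is under any of cups 3, 4, and 5 (prior 1/6 each): the dealer picks exactly this set with probability 1/10 regardless, and none is the prize; weight (1/6)·(1/10) = 1/60 each.
The weights sum to 1/20.
So P(the pea under cup 3 | the dealer opened cup 1, cup 2, and cup 6) = (1/60) / (1/20) = 1/3.

1/3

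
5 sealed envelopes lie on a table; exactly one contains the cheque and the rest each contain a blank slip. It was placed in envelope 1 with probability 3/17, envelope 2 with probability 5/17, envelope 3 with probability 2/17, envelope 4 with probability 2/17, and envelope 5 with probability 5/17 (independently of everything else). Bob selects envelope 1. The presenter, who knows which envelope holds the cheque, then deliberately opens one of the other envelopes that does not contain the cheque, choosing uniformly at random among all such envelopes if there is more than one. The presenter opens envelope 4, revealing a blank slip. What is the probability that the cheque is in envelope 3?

Apply Bayes' rule, conditioning on where the cheque actually is.
If it is in envelope 1 (prior 3/17): the presenter has 4 equally likely choices, so probability 1/4; weight (3/17)·(1/4) = 3/68.
If it is in either of envelopes 2 and 5 (prior 5/17 each): the presenter has 3 equally likely choices, so probability 1/3; weight (5/17)·(1/3) = 5/51 each.
If it is in envelope 3 (prior 2/17): the presenter has 3 equally likely choices, so probability 1/3; weight (2/17)·(1/3) = 2/51.
If it is in envelope 4 (prior 2/17): the presenter opened envelope 4, so this case is ruled out; weight (2/17)·0 = 0.
The weights sum to 19/68.
So P(the cheque in envelope 3 | the presenter opened envelope 4) = (2/51) / (19/68) = 8/57.

8/57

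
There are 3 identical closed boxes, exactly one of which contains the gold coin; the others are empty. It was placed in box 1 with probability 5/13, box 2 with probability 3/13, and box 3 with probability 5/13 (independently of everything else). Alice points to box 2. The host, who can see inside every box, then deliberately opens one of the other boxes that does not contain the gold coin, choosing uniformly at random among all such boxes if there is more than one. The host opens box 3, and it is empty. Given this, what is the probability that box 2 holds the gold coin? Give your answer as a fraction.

Consider each possible location of the gold coin in turn.
If it is in box 1 (prior 5/13): the host has no choice, probability 1; weight (5/13)·1 = 5/13.
If it is in box 2 (prior 3/13): the host has 2 equally likely choices, so probability 1/2; weight (3/13)·(1/2) = 3/26.
If it is in box 3 (prior 5/13): the host opened box 3, so this case is ruled out; weight (5/13)·0 = 0.
The weights sum to 1/2.
So P(the gold coin in box 2 | the host opened box 3) = (3/26) / (1/2) = 3/13.

3/13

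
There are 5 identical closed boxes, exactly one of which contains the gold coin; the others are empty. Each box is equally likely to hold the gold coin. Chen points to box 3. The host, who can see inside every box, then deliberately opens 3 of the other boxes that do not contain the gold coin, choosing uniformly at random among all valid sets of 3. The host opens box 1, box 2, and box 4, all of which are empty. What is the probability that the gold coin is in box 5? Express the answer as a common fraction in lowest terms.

Condition on the true location of the gold coin.
If it is in any of boxes 1, 2, and 4 (prior 1/5 each): that box was opened and seen not to hold the prize — ruled out; weight (1/5)·0 = 0 each.
If it is in box 3 (prior 1/5): the host has 4 equally likely choices, so probability 1/4; weight (1/5)·(1/4) = 1/20.
If it is in box 5 (prior 1/5): the host has no choice, probability 1; weight (1/5)·1 = 1/5.
The weights sum to 1/4.
So P(the gold coin in box 5 | the host opened box 1, box 2, and box 4) = (1/5) / (1/4) = 4/5.

4/5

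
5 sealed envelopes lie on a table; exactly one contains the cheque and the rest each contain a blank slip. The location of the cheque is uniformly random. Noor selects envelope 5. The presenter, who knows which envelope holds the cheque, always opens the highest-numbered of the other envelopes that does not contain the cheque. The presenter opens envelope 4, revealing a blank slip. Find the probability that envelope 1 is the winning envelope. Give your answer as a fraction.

1/4

Apply Bayes' rule, conditioning on where the cheque actually is.
If it is in any of envelopes 1, 2, 3, and 5 (prior 1/5 each): envelope 4 is the highest-numbered option available, probability 1; weight (1/5)·1 = 1/5 each.
If it is in envelope 4 (prior 1/5): the presenter opened envelope 4, so this case is ruled out; weight (1/5)·0 = 0.
The weights sum to 4/5.
So P(the cheque in envelope 1 | the presenter opened envelope 4) = (1/5) / (4/5) = 1/4.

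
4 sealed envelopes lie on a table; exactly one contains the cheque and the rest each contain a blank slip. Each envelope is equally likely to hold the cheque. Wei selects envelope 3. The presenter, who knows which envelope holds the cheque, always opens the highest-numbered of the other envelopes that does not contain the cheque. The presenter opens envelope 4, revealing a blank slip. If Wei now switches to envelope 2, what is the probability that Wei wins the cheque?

1/3

Apply Bayes' rule, conditioning on where the cheque actually is.
If it is in any of envelopes 1, 2, and 3 (prior 1/4 each): envelope 4 is the highest-numbered option available, probability 1; weight (1/4)·1 = 1/4 each.
If it is in envelope 4 (prior 1/4): the presenter opened envelope 4, so this case is ruled out; weight (1/4)·0 = 0.
The weights sum to 3/4.
So P(the cheque in envelope 2 | the presenter opened envelope 4) = (1/4) / (3/4) = 1/3.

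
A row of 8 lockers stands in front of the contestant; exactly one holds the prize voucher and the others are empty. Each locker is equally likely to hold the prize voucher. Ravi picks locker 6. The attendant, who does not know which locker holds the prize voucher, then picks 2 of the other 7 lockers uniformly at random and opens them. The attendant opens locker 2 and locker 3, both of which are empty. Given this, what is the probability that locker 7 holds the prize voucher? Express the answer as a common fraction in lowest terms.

Consider each possible location of the prize voucher in turn.
If it is in any of lockers 1, 4, 5, 6, 7, and 8 (prior 1/8 each): the attendant picks exactly this set with probability 1/21 regardless, and none is the prize; weight (1/8)·(1/21) = 1/168 each.
If it is in either of lockers 2 and 3 (prior 1/8 each): that locker was opened and seen not to hold the prize — ruled out; weight (1/8)·0 = 0 each.
The weights sum to 1/28.
So P(the prize voucher in locker 7 | the attendant opened locker 2 and locker 3) = (1/168) / (1/28) = 1/6.

1/6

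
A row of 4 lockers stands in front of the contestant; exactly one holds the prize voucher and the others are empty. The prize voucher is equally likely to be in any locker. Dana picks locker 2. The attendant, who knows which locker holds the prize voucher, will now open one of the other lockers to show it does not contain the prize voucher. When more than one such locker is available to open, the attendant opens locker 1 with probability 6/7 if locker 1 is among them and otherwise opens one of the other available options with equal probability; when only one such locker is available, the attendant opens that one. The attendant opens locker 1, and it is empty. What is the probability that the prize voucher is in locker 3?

Condition on the true location of the prize voucher.
If it is in locker 1 (prior 1/4): the attendant opened locker 1, so this case is ruled out; weight (1/4)·0 = 0.
If it is in any of lockers 2, 3, and 4 (prior 1/4 each): locker 1 is available, opened with probability 6/7; weight (1/4)·(6/7) = 3/14 each.
The weights sum to 9/14.
So P(the prize voucher in locker 3 | the attendant opened locker 1) = (3/14) / (9/14) = 1/3.

1/3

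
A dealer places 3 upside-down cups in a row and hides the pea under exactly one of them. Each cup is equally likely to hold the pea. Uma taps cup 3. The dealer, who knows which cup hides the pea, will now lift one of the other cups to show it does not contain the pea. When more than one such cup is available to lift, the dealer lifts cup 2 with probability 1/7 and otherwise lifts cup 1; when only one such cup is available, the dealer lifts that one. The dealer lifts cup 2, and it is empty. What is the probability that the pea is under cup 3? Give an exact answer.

Consider each possible location of the pea in turn.
If it is under cup 1 (prior 1/3): only cup 2 is available, probability 1; weight (1/3)·1 = 1/3.
If it is under cup 2 (prior 1/3): the dealer opened cup 2, so this case is ruled out; weight (1/3)·0 = 0.
If it is under cup 3 (prior 1/3): cup 2 is available, opened with probability 1/7; weight (1/3)·(1/7) = 1/21.
The weights sum to 8/21.
So P(the pea under cup 3 | the dealer opened cup 2) = (1/21) / (8/21) = 1/8.

1/8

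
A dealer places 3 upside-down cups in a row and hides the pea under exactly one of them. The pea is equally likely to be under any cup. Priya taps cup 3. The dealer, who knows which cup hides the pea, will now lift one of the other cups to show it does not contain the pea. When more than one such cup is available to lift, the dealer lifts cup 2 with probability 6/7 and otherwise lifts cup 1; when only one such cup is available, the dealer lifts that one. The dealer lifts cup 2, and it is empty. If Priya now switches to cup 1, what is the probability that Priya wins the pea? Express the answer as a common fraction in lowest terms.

7/13

Condition on the true location of the pea.
If it is under cup 1 (prior 1/3): only cup 2 is available, probability 1; weight (1/3)·1 = 1/3.
If it is under cup 2 (prior 1/3): the dealer opened cup 2, so this case is ruled out; weight (1/3)·0 = 0.
If it is under cup 3 (prior 1/3): cup 2 is available, opened with probability 6/7; weight (1/3)·(6/7) = 2/7.
The weights sum to 13/21.
So P(the pea under cup 1 | the dealer opened cup 2) = (1/3) / (13/21) = 7/13.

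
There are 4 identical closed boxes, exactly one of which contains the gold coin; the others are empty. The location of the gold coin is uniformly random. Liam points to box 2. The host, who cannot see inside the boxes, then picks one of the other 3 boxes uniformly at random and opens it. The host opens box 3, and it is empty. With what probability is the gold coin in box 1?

1/3

Apply Bayes' rule, conditioning on where the gold coin actually is.
If it is in any of boxes 1, 2, and 4 (prior 1/4 each): the host picks box 3 with probability 1/3 regardless, and it is not the prize; weight (1/4)·(1/3) = 1/12 each.
If it is in box 3 (prior 1/4): the host opened box 3, so this case is ruled out; weight (1/4)·0 = 0.
The weights sum to 1/4.
So P(the gold coin in box 1 | the host opened box 3) = (1/12) / (1/4) = 1/3.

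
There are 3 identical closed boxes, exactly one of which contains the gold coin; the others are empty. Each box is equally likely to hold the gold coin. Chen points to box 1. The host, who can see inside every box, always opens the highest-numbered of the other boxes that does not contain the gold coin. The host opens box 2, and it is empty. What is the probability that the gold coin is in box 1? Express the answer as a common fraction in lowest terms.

0

Condition on the true location of the gold coin.
If it is in box 1 (prior 1/3): the host would have opened box 3 instead, probability 0; weight (1/3)·0 = 0.
If it is in box 2 (prior 1/3): the host opened box 2, so this case is ruled out; weight (1/3)·0 = 0.
If it is in box 3 (prior 1/3): box 2 is the highest-numbered option available, probability 1; weight (1/3)·1 = 1/3.
The weights sum to 1/3.
So P(the gold coin in box 1 | the host opened box 2) = 0 / (1/3) = 0.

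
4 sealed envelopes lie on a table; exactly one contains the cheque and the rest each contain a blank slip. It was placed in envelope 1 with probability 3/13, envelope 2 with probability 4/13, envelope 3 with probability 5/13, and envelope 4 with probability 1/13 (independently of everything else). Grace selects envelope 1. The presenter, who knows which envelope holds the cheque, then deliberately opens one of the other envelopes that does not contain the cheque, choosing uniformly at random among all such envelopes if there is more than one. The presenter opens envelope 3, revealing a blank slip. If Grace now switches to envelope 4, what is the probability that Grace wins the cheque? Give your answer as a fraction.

1/7

Consider each possible location of the cheque in turn.
If it is in envelope 1 (prior 3/13): the presenter has 3 equally likely choices, so probability 1/3; weight (3/13)·(1/3) = 1/13.
If it is in envelope 2 (prior 4/13): the presenter has 2 equally likely choices, so probability 1/2; weight (4/13)·(1/2) = 2/13.
If it is in envelope 3 (prior 5/13): the presenter opened envelope 3, so this case is ruled out; weight (5/13)·0 = 0.
If it is in envelope 4 (prior 1/13): the presenter has 2 equally likely choices, so probability 1/2; weight (1/13)·(1/2) = 1/26.
The weights sum to 7/26.
So P(the cheque in envelope 4 | the presenter opened envelope 3) = (1/26) / (7/26) = 1/7.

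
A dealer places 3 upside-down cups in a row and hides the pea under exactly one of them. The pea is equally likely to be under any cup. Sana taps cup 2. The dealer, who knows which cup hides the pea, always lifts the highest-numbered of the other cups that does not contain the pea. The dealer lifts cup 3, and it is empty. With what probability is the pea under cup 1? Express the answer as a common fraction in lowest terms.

Apply Bayes' rule, conditioning on where the pea actually is.
If it is under either of cups 1 and 2 (prior 1/3 each): cup 3 is the highest-numbered option available, probability 1; weight (1/3)·1 = 1/3 each.
If it is under cup 3 (prior 1/3): the dealer opened cup 3, so this case is ruled out; weight (1/3)·0 = 0.
The weights sum to 2/3.
So P(the pea under cup 1 | the dealer opened cup 3) = (1/3) / (2/3) = 1/2.

1/2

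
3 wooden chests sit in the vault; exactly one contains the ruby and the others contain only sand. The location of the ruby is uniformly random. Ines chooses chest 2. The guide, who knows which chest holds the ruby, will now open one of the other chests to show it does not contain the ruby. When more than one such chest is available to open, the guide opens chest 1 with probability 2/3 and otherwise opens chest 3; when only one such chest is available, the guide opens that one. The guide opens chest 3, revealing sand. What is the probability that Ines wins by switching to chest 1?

3/4

Apply Bayes' rule, conditioning on where the ruby actually is.
If it is in chest 1 (prior 1/3): only chest 3 is available, probability 1; weight (1/3)·1 = 1/3.
If it is in chest 2 (prior 1/3): chest 1 is available but not opened, probability 1/3; weight (1/3)·(1/3) = 1/9.
If it is in chest 3 (prior 1/3): the guide opened chest 3, so this case is ruled out; weight (1/3)·0 = 0.
The weights sum to 4/9.
So P(the ruby in chest 1 | the guide opened chest 3) = (1/3) / (4/9) = 3/4.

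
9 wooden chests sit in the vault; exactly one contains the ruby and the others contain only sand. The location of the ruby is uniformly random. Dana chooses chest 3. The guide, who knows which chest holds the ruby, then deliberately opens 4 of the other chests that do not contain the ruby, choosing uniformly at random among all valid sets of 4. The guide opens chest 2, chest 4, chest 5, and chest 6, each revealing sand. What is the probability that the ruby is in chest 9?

2/9

Apply Bayes' rule, conditioning on where the ruby actually is.
If it is in any of chests 1, 7, 8, and 9 (prior 1/9 each): the guide has 35 equally likely choices, so probability 1/35; weight (1/9)·(1/35) = 1/315 each.
If it is in any of chests 2, 4, 5, and 6 (prior 1/9 each): that chest was opened and seen not to hold the prize — ruled out; weight (1/9)·0 = 0 each.
If it is in chest 3 (prior 1/9): the guide has 70 equally likely choices, so probability 1/70; weight (1/9)·(1/70) = 1/630.
The weights sum to 1/70.
So P(the ruby in chest 9 | the guide opened chest 2, chest 4, chest 5, and chest 6) = (1/315) / (1/70) = 2/9.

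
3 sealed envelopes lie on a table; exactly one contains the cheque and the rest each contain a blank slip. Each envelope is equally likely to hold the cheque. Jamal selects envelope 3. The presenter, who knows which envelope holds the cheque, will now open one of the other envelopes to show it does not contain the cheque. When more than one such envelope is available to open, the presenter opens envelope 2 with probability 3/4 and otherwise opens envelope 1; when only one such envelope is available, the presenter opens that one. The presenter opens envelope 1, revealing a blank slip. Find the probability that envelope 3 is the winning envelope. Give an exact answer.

Condition on the true location of the cheque.
If it is in envelope 1 (prior 1/3): the presenter opened envelope 1, so this case is ruled out; weight (1/3)·0 = 0.
If it is in envelope 2 (prior 1/3): only envelope 1 is available, probability 1; weight (1/3)·1 = 1/3.
If it is in envelope 3 (prior 1/3): envelope 2 is available but not opened, probability 1/4; weight (1/3)·(1/4) = 1/12.
The weights sum to 5/12.
So P(the cheque in envelope 3 | the presenter opened envelope 1) = (1/12) / (5/12) = 1/5.

1/5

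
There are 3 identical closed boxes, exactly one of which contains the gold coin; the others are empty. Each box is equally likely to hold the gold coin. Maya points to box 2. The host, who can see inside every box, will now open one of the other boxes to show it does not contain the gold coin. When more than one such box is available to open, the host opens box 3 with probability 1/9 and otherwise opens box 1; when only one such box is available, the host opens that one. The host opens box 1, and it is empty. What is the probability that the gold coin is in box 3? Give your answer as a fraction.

Condition on the true location of the gold coin.
If it is in box 1 (prior 1/3): the host opened box 1, so this case is ruled out; weight (1/3)·0 = 0.
If it is in box 2 (prior 1/3): box 3 is available but not opened, probability 8/9; weight (1/3)·(8/9) = 8/27.
If it is in box 3 (prior 1/3): only box 1 is available, probability 1; weight (1/3)·1 = 1/3.
The weights sum to 17/27.
So P(the gold coin in box 3 | the host opened box 1) = (1/3) / (17/27) = 9/17.

9/17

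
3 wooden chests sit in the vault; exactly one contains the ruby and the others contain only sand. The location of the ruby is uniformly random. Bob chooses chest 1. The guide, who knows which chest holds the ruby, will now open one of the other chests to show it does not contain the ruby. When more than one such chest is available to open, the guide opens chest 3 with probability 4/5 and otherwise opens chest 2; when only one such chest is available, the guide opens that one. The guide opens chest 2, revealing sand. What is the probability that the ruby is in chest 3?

Consider each possible location of the ruby in turn.
If it is in chest 1 (prior 1/3): chest 3 is available but not opened, probability 1/5; weight (1/3)·(1/5) = 1/15.
If it is in chest 2 (prior 1/3): the guide opened chest 2, so this case is ruled out; weight (1/3)·0 = 0.
If it is in chest 3 (prior 1/3): only chest 2 is available, probability 1; weight (1/3)·1 = 1/3.
The weights sum to 2/5.
So P(the ruby in chest 3 | the guide opened chest 2) = (1/3) / (2/5) = 5/6.

5/6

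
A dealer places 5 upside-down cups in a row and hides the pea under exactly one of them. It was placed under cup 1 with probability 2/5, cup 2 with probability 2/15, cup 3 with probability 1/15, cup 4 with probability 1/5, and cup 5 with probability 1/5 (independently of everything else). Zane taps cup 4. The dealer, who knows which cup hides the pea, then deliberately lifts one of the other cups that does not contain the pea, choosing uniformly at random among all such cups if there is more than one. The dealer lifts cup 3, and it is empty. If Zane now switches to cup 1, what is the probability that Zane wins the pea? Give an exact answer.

24/53

Condition on the true location of the pea.
If it is under cup 1 (prior 2/5): the dealer has 3 equally likely choices, so probability 1/3; weight (2/5)·(1/3) = 2/15.
If it is under cup 2 (prior 2/15): the dealer has 3 equally likely choices, so probability 1/3; weight (2/15)·(1/3) = 2/45.
If it is under cup 3 (prior 1/15): the dealer opened cup 3, so this case is ruled out; weight (1/15)·0 = 0.
If it is under cup 4 (prior 1/5): the dealer has 4 equally likely choices, so probability 1/4; weight (1/5)·(1/4) = 1/20.
If it is under cup 5 (prior 1/5): the dealer has 3 equally likely choices, so probability 1/3; weight (1/5)·(1/3) = 1/15.
The weights sum to 53/180.
So P(the pea under cup 1 | the dealer opened cup 3) = (2/15) / (53/180) = 24/53.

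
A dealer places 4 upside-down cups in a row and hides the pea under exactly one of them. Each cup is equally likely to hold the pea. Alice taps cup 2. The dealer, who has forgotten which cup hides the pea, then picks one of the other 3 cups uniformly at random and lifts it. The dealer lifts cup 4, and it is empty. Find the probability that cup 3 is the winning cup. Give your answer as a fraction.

1/3

Because the dealer chose which cup to lift without knowing where the pea is, the choice is independent of the prize location. Learning that cup 4 does not hold the pea simply rules out that one location and leaves the remaining 3 cups still equally likely by symmetry.
So P(the pea under cup 3) = 1/3.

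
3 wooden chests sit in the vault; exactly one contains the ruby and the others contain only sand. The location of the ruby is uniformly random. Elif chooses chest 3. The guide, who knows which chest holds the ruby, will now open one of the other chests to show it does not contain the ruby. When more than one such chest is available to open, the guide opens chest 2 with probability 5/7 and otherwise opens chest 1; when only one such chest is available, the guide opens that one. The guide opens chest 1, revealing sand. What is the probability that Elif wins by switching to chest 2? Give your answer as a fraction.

Apply Bayes' rule, conditioning on where the ruby actually is.
If it is in chest 1 (prior 1/3): the guide opened chest 1, so this case is ruled out; weight (1/3)·0 = 0.
If it is in chest 2 (prior 1/3): only chest 1 is available, probability 1; weight (1/3)·1 = 1/3.
If it is in chest 3 (prior 1/3): chest 2 is available but not opened, probability 2/7; weight (1/3)·(2/7) = 2/21.
The weights sum to 3/7.
So P(the ruby in chest 2 | the guide opened chest 1) = (1/3) / (3/7) = 7/9.

7/9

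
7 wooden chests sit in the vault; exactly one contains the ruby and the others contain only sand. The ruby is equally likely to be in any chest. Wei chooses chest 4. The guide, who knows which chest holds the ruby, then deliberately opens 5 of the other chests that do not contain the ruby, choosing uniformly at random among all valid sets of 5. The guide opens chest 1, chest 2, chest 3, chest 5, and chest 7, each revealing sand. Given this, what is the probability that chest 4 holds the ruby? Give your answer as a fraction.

1/7

Consider each possible location of the ruby in turn.
If it is in any of chests 1, 2, 3, 5, and 7 (prior 1/7 each): that chest was opened and seen not to hold the prize — ruled out; weight (1/7)·0 = 0 each.
If it is in chest 4 (prior 1/7): the guide has 6 equally likely choices, so probability 1/6; weight (1/7)·(1/6) = 1/42.
If it is in chest 6 (prior 1/7): the guide has no choice, probability 1; weight (1/7)·1 = 1/7.
The weights sum to 1/6.
So P(the ruby in chest 4 | the guide opened chest 1, chest 2, chest 3, chest 5, and chest 7) = (1/42) / (1/6) = 1/7.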